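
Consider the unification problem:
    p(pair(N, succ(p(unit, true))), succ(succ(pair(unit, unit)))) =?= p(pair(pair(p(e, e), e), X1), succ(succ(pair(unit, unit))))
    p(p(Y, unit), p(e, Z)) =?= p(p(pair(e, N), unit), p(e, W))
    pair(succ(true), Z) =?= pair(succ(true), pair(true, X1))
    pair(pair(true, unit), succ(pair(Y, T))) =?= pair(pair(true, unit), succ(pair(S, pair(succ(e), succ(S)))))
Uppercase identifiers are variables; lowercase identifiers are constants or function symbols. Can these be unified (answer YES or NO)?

YES

Decompose p/2: pair(N, succ(p(unit, true))) =?= pair(pair(p(e, e), e), X1),  succ(succ(pair(unit, unit))) =?= succ(succ(pair(unit, unit))).
Decompose pair/2: N =?= pair(p(e, e), e),  succ(p(unit, true)) =?= X1.
Bind N := pair(p(e, e), e); substituting into the one remaining equation that mentions N gives: p(p(Y, unit), p(e, Z)) =?= p(p(pair(e, pair(p(e, e), e)), unit), p(e, W)).
Bind X1 := succ(p(unit, true)); substituting into the one remaining equation that mentions X1 gives: pair(succ(true), Z) =?= pair(succ(true), pair(true, succ(p(unit, true)))).
Delete trivial equation succ(succ(pair(unit, unit))) =?= succ(succ(pair(unit, unit))).
Decompose p/2: p(Y, unit) =?= p(pair(e, pair(p(e, e), e)), unit),  p(e, Z) =?= p(e, W).
Decompose p/2: Y =?= pair(e, pair(p(e, e), e)),  unit =?= unit.
Bind Y := pair(e, pair(p(e, e), e)); substituting into the one remaining equation that mentions Y gives: pair(pair(true, unit), succ(pair(pair(e, pair(p(e, e), e)), T))) =?= pair(pair(true, unit), succ(pair(S, pair(succ(e), succ(S))))).
Delete trivial equation unit =?= unit.
Decompose p/2: e =?= e,  Z =?= W.
Delete trivial equation e =?= e.
Bind Z := W; substituting into the one remaining equation that mentions Z gives: pair(succ(true), W) =?= pair(succ(true), pair(true, succ(p(unit, true)))).
Decompose pair/2: succ(true) =?= succ(true),  W =?= pair(true, succ(p(unit, true))).
Delete trivial equation succ(true) =?= succ(true).
Bind W := pair(true, succ(p(unit, true))); no other remaining equation mentions W. Substituting into the earlier binding gives Z := pair(true, succ(p(unit, true))).
Decompose pair/2: pair(true, unit) =?= pair(true, unit),  succ(pair(pair(e, pair(p(e, e), e)), T)) =?= succ(pair(S, pair(succ(e), succ(S)))).
Delete trivial equation pair(true, unit) =?= pair(true, unit).
Decompose succ/1: pair(pair(e, pair(p(e, e), e)), T) =?= pair(S, pair(succ(e), succ(S))).
Decompose pair/2: pair(e, pair(p(e, e), e)) =?= S,  T =?= pair(succ(e), succ(S)).
Bind S := pair(e, pair(p(e, e), e)); substituting into the remaining equation gives: T =?= pair(succ(e), succ(pair(e, pair(p(e, e), e)))).
Bind T := pair(succ(e), succ(pair(e, pair(p(e, e), e)))).
No equations remain and no clash or occurs-check failure arose, so a unifier exists.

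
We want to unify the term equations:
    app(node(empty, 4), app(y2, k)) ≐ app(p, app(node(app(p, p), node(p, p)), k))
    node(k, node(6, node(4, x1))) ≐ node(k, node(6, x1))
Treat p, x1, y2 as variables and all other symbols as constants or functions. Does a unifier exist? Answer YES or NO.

NO

Decompose app/2: node(empty, 4) ≐ p,  app(y2, k) ≐ app(node(app(p, p), node(p, p)), k).
Bind p := node(empty, 4); substituting into the one remaining equation that mentions p gives: app(y2, k) ≐ app(node(app(node(empty, 4), node(empty, 4)), node(node(empty, 4), node(empty, 4))), k).
Decompose app/2: y2 ≐ node(app(node(empty, 4), node(empty, 4)), node(node(empty, 4), node(empty, 4))),  k ≐ k.
Bind y2 := node(app(node(empty, 4), node(empty, 4)), node(node(empty, 4), node(empty, 4))); no other remaining equation mentions y2.
Delete trivial equation k ≐ k.
Decompose node/2: k ≐ k,  node(6, node(4, x1)) ≐ node(6, x1).
Delete trivial equation k ≐ k.
Decompose node/2: 6 ≐ 6,  node(4, x1) ≐ x1.
Delete trivial equation 6 ≐ 6.
Occurs check fails: x1 occurs in node(4, x1); the equation x1 ≐ node(4, x1) has no finite solution.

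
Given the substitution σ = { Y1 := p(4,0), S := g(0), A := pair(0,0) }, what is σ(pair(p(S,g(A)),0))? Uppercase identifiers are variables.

pair(p(g(0),g(pair(0,0))),0)

Replace each occurrence of S with g(0).
Replace each occurrence of A with pair(0,0).
Result: pair(p(g(0),g(pair(0,0))),0).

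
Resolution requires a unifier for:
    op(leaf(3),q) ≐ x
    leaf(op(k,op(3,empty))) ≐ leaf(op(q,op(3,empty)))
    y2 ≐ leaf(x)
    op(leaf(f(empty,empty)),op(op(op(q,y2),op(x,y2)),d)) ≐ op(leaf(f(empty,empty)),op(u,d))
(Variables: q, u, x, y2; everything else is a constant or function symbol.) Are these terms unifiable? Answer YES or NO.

YES

Bind x := op(leaf(3),q); substituting into the 2 remaining equations that mention x gives: y2 ≐ leaf(op(leaf(3),q)),  op(leaf(f(empty,empty)),op(op(op(q,y2),op(op(leaf(3),q),y2)),d)) ≐ op(leaf(f(empty,empty)),op(u,d)).
Decompose leaf/1: op(k,op(3,empty)) ≐ op(q,op(3,empty)).
Decompose op/2: k ≐ q,  op(3,empty) ≐ op(3,empty).
Bind q := k; substituting into the 2 remaining equations that mention q gives: y2 ≐ leaf(op(leaf(3),k)),  op(leaf(f(empty,empty)),op(op(op(k,y2),op(op(leaf(3),k),y2)),d)) ≐ op(leaf(f(empty,empty)),op(u,d)). Substituting into the earlier binding gives x := op(leaf(3),k).
Delete trivial equation op(3,empty) ≐ op(3,empty).
Bind y2 := leaf(op(leaf(3),k)); substituting into the remaining equation gives: op(leaf(f(empty,empty)),op(op(op(k,leaf(op(leaf(3),k))),op(op(leaf(3),k),leaf(op(leaf(3),k)))),d)) ≐ op(leaf(f(empty,empty)),op(u,d)).
Decompose op/2: leaf(f(empty,empty)) ≐ leaf(f(empty,empty)),  op(op(op(k,leaf(op(leaf(3),k))),op(op(leaf(3),k),leaf(op(leaf(3),k)))),d) ≐ op(u,d).
Delete trivial equation leaf(f(empty,empty)) ≐ leaf(f(empty,empty)).
Decompose op/2: op(op(k,leaf(op(leaf(3),k))),op(op(leaf(3),k),leaf(op(leaf(3),k)))) ≐ u,  d ≐ d.
Bind u := op(op(k,leaf(op(leaf(3),k))),op(op(leaf(3),k),leaf(op(leaf(3),k)))); no other remaining equation mentions u.
Delete trivial equation d ≐ d.
No equations remain and no clash or occurs-check failure arose, so a unifier exists.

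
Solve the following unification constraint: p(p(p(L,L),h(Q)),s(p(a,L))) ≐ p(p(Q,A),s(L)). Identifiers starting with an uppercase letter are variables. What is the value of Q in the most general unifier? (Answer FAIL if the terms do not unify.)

FAIL

Decompose p/2: p(p(L,L),h(Q)) ≐ p(Q,A),  s(p(a,L)) ≐ s(L).
Decompose p/2: p(L,L) ≐ Q,  h(Q) ≐ A.
Bind Q := p(L,L); substituting into the one remaining equation that mentions Q gives: h(p(L,L)) ≐ A.
Bind A := h(p(L,L)); no other remaining equation mentions A.
Decompose s/1: p(a,L) ≐ L.
Occurs check fails: L occurs in p(a,L); the equation L ≐ p(a,L) has no finite solution.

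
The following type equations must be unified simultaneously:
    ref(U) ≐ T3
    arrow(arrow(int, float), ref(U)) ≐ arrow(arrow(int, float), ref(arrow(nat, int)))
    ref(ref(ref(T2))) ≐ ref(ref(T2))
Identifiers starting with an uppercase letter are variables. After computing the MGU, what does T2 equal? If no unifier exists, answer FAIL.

Bind T3 := ref(U); no other remaining equation mentions T3.
Decompose arrow/2: arrow(int, float) ≐ arrow(int, float),  ref(U) ≐ ref(arrow(nat, int)).
Delete trivial equation arrow(int, float) ≐ arrow(int, float).
Decompose ref/1: U ≐ arrow(nat, int).
Bind U := arrow(nat, int); no other remaining equation mentions U. Substituting into the earlier binding gives T3 := ref(arrow(nat, int)).
Decompose ref/1: ref(ref(T2)) ≐ ref(T2).
Decompose ref/1: ref(T2) ≐ T2.
Occurs check fails: T2 occurs in ref(T2); the equation T2 ≐ ref(T2) has no finite solution.

FAIL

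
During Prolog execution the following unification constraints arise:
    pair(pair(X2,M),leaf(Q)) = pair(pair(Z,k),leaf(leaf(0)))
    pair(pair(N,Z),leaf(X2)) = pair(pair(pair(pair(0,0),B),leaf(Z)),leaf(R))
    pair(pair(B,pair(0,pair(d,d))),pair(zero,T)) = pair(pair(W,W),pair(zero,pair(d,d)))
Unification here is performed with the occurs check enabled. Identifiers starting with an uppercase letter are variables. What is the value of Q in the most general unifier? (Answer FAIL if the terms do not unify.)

Decompose pair/2: pair(X2,M) = pair(Z,k),  leaf(Q) = leaf(leaf(0)).
Decompose pair/2: X2 = Z,  M = k.
Bind X2 := Z; substituting into the one remaining equation that mentions X2 gives: pair(pair(N,Z),leaf(Z)) = pair(pair(pair(pair(0,0),B),leaf(Z)),leaf(R)).
Bind M := k; no other remaining equation mentions M.
Decompose leaf/1: Q = leaf(0).
Bind Q := leaf(0); no other remaining equation mentions Q.
Decompose pair/2: pair(N,Z) = pair(pair(pair(0,0),B),leaf(Z)),  leaf(Z) = leaf(R).
Decompose pair/2: N = pair(pair(0,0),B),  Z = leaf(Z).
Bind N := pair(pair(0,0),B); no other remaining equation mentions N.
Occurs check fails: Z occurs in leaf(Z); the equation Z = leaf(Z) has no finite solution.

FAIL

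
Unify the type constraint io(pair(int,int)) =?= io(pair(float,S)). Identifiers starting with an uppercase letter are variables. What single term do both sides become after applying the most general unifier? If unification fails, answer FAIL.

Decompose io/1: pair(int,int) =?= pair(float,S).
Decompose pair/2: int =?= float,  int =?= S.
Clash: constants int and float differ; no unifier exists.

FAIL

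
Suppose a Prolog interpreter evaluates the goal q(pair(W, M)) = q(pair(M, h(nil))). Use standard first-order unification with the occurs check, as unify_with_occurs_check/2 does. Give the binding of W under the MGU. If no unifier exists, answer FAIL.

Decompose q/1: pair(W, M) = pair(M, h(nil)).
Decompose pair/2: W = M,  M = h(nil).
Bind W := M; no other remaining equation mentions W.
Bind M := h(nil). Substituting into the earlier binding gives W := h(nil).
MGU = { W ↦ h(nil), M ↦ h(nil) }, so W ↦ h(nil).

h(nil)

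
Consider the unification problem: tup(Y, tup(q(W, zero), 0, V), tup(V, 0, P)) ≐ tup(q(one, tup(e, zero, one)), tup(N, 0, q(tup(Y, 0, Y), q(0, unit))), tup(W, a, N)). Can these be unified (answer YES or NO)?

NO

Decompose tup/3: Y ≐ q(one, tup(e, zero, one)),  tup(q(W, zero), 0, V) ≐ tup(N, 0, q(tup(Y, 0, Y), q(0, unit))),  tup(V, 0, P) ≐ tup(W, a, N).
Bind Y := q(one, tup(e, zero, one)); substituting into the one remaining equation that mentions Y gives: tup(q(W, zero), 0, V) ≐ tup(N, 0, q(tup(q(one, tup(e, zero, one)), 0, q(one, tup(e, zero, one))), q(0, unit))).
Decompose tup/3: q(W, zero) ≐ N,  0 ≐ 0,  V ≐ q(tup(q(one, tup(e, zero, one)), 0, q(one, tup(e, zero, one))), q(0, unit)).
Bind N := q(W, zero); substituting into the one remaining equation that mentions N gives: tup(V, 0, P) ≐ tup(W, a, q(W, zero)).
Delete trivial equation 0 ≐ 0.
Bind V := q(tup(q(one, tup(e, zero, one)), 0, q(one, tup(e, zero, one))), q(0, unit)); substituting into the remaining equation gives: tup(q(tup(q(one, tup(e, zero, one)), 0, q(one, tup(e, zero, one))), q(0, unit)), 0, P) ≐ tup(W, a, q(W, zero)).
Decompose tup/3: q(tup(q(one, tup(e, zero, one)), 0, q(one, tup(e, zero, one))), q(0, unit)) ≐ W,  0 ≐ a,  P ≐ q(W, zero).
Bind W := q(tup(q(one, tup(e, zero, one)), 0, q(one, tup(e, zero, one))), q(0, unit)); substituting into the one remaining equation that mentions W gives: P ≐ q(q(tup(q(one, tup(e, zero, one)), 0, q(one, tup(e, zero, one))), q(0, unit)), zero). Substituting into the earlier binding gives N := q(q(tup(q(one, tup(e, zero, one)), 0, q(one, tup(e, zero, one))), q(0, unit)), zero).
Clash: constants 0 and a differ; no unifier exists.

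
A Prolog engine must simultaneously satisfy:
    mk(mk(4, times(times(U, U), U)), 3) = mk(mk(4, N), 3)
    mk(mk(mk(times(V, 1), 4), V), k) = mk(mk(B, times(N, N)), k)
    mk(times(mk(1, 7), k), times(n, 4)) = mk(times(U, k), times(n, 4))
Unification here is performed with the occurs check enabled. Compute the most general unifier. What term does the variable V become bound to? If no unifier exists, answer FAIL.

Decompose mk/2: mk(4, times(times(U, U), U)) = mk(4, N),  3 = 3.
Decompose mk/2: 4 = 4,  times(times(U, U), U) = N.
Delete trivial equation 4 = 4.
Bind N := times(times(U, U), U); substituting into the one remaining equation that mentions N gives: mk(mk(mk(times(V, 1), 4), V), k) = mk(mk(B, times(times(times(U, U), U), times(times(U, U), U))), k).
Delete trivial equation 3 = 3.
Decompose mk/2: mk(mk(times(V, 1), 4), V) = mk(B, times(times(times(U, U), U), times(times(U, U), U))),  k = k.
Decompose mk/2: mk(times(V, 1), 4) = B,  V = times(times(times(U, U), U), times(times(U, U), U)).
Bind B := mk(times(V, 1), 4); no other remaining equation mentions B.
Bind V := times(times(times(U, U), U), times(times(U, U), U)); no other remaining equation mentions V. Substituting into the earlier binding gives B := mk(times(times(times(times(U, U), U), times(times(U, U), U)), 1), 4).
Delete trivial equation k = k.
Decompose mk/2: times(mk(1, 7), k) = times(U, k),  times(n, 4) = times(n, 4).
Decompose times/2: mk(1, 7) = U,  k = k.
Bind U := mk(1, 7); no other remaining equation mentions U. Substituting into the earlier bindings gives N := times(times(mk(1, 7), mk(1, 7)), mk(1, 7)), B := mk(times(times(times(times(mk(1, 7), mk(1, 7)), mk(1, 7)), times(times(mk(1, 7), mk(1, 7)), mk(1, 7))), 1), 4), V := times(times(times(mk(1, 7), mk(1, 7)), mk(1, 7)), times(times(mk(1, 7), mk(1, 7)), mk(1, 7))).
Delete trivial equation k = k.
Delete trivial equation times(n, 4) = times(n, 4).
MGU = { N -> times(times(mk(1, 7), mk(1, 7)), mk(1, 7)), B -> mk(times(times(times(times(mk(1, 7), mk(1, 7)), mk(1, 7)), times(times(mk(1, 7), mk(1, 7)), mk(1, 7))), 1), 4), V -> times(times(times(mk(1, 7), mk(1, 7)), mk(1, 7)), times(times(mk(1, 7), mk(1, 7)), mk(1, 7))), U -> mk(1, 7) }, so V -> times(times(times(mk(1, 7), mk(1, 7)), mk(1, 7)), times(times(mk(1, 7), mk(1, 7)), mk(1, 7))).

times(times(times(mk(1, 7), mk(1, 7)), mk(1, 7)), times(times(mk(1, 7), mk(1, 7)), mk(1, 7)))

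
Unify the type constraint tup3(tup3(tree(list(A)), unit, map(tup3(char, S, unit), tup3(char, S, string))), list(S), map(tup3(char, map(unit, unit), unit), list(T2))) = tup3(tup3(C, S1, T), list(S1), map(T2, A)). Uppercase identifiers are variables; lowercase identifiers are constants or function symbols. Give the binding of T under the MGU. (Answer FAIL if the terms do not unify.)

map(tup3(char, unit, unit), tup3(char, unit, string))

Decompose tup3/3: tup3(tree(list(A)), unit, map(tup3(char, S, unit), tup3(char, S, string))) = tup3(C, S1, T),  list(S) = list(S1),  map(tup3(char, map(unit, unit), unit), list(T2)) = map(T2, A).
Decompose tup3/3: tree(list(A)) = C,  unit = S1,  map(tup3(char, S, unit), tup3(char, S, string)) = T.
Bind C := tree(list(A)); no other remaining equation mentions C.
Bind S1 := unit; substituting into the one remaining equation that mentions S1 gives: list(S) = list(unit).
Bind T := map(tup3(char, S, unit), tup3(char, S, string)); no other remaining equation mentions T.
Decompose list/1: S = unit.
Bind S := unit; no other remaining equation mentions S. Substituting into the earlier binding gives T := map(tup3(char, unit, unit), tup3(char, unit, string)).
Decompose map/2: tup3(char, map(unit, unit), unit) = T2,  list(T2) = A.
Bind T2 := tup3(char, map(unit, unit), unit); substituting into the remaining equation gives: list(tup3(char, map(unit, unit), unit)) = A.
Bind A := list(tup3(char, map(unit, unit), unit)). Substituting into the earlier binding gives C := tree(list(list(tup3(char, map(unit, unit), unit)))).
MGU = { C ↦ tree(list(list(tup3(char, map(unit, unit), unit)))), S1 ↦ unit, T ↦ map(tup3(char, unit, unit), tup3(char, unit, string)), S ↦ unit, T2 ↦ tup3(char, map(unit, unit), unit), A ↦ list(tup3(char, map(unit, unit), unit)) }, so T ↦ map(tup3(char, unit, unit), tup3(char, unit, string)).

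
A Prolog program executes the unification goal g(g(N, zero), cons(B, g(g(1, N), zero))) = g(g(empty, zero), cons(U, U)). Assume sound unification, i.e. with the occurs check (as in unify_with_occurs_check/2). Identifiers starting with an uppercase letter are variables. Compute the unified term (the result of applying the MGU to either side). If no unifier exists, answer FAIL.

Decompose g/2: g(N, zero) = g(empty, zero),  cons(B, g(g(1, N), zero)) = cons(U, U).
Decompose g/2: N = empty,  zero = zero.
Bind N := empty; substituting into the one remaining equation that mentions N gives: cons(B, g(g(1, empty), zero)) = cons(U, U).
Delete trivial equation zero = zero.
Decompose cons/2: B = U,  g(g(1, empty), zero) = U.
Bind B := U; no other remaining equation mentions B.
Bind U := g(g(1, empty), zero). Substituting into the earlier binding gives B := g(g(1, empty), zero).
Applying the MGU to either side gives g(g(empty, zero), cons(g(g(1, empty), zero), g(g(1, empty), zero))).

g(g(empty, zero), cons(g(g(1, empty), zero), g(g(1, empty), zero)))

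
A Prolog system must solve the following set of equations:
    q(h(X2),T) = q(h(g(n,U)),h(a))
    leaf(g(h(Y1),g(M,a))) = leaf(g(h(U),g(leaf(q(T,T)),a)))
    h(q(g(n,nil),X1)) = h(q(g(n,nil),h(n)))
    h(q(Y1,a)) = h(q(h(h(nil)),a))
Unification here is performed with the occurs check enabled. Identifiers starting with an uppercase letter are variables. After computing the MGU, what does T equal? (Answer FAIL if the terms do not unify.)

Decompose q/2: h(X2) = h(g(n,U)),  T = h(a).
Decompose h/1: X2 = g(n,U).
Bind X2 := g(n,U); no other remaining equation mentions X2.
Bind T := h(a); substituting into the one remaining equation that mentions T gives: leaf(g(h(Y1),g(M,a))) = leaf(g(h(U),g(leaf(q(h(a),h(a))),a))).
Decompose leaf/1: g(h(Y1),g(M,a)) = g(h(U),g(leaf(q(h(a),h(a))),a)).
Decompose g/2: h(Y1) = h(U),  g(M,a) = g(leaf(q(h(a),h(a))),a).
Decompose h/1: Y1 = U.
Bind Y1 := U; substituting into the one remaining equation that mentions Y1 gives: h(q(U,a)) = h(q(h(h(nil)),a)).
Decompose g/2: M = leaf(q(h(a),h(a))),  a = a.
Bind M := leaf(q(h(a),h(a))); no other remaining equation mentions M.
Delete trivial equation a = a.
Decompose h/1: q(g(n,nil),X1) = q(g(n,nil),h(n)).
Decompose q/2: g(n,nil) = g(n,nil),  X1 = h(n).
Delete trivial equation g(n,nil) = g(n,nil).
Bind X1 := h(n); no other remaining equation mentions X1.
Decompose h/1: q(U,a) = q(h(h(nil)),a).
Decompose q/2: U = h(h(nil)),  a = a.
Bind U := h(h(nil)); no other remaining equation mentions U. Substituting into the earlier bindings gives X2 := g(n,h(h(nil))), Y1 := h(h(nil)).
Delete trivial equation a = a.
MGU = { X2 = g(n,h(h(nil))), T = h(a), Y1 = h(h(nil)), M = leaf(q(h(a),h(a))), X1 = h(n), U = h(h(nil)) }, so T = h(a).

h(a)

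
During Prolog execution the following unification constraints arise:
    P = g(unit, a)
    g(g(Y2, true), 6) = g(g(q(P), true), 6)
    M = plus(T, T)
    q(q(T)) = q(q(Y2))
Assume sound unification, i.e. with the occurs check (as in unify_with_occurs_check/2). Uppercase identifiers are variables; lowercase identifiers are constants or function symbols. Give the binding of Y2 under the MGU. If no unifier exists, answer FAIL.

Bind P := g(unit, a); substituting into the one remaining equation that mentions P gives: g(g(Y2, true), 6) = g(g(q(g(unit, a)), true), 6).
Decompose g/2: g(Y2, true) = g(q(g(unit, a)), true),  6 = 6.
Decompose g/2: Y2 = q(g(unit, a)),  true = true.
Bind Y2 := q(g(unit, a)); substituting into the one remaining equation that mentions Y2 gives: q(q(T)) = q(q(q(g(unit, a)))).
Delete trivial equation true = true.
Delete trivial equation 6 = 6.
Bind M := plus(T, T); no other remaining equation mentions M.
Decompose q/1: q(T) = q(q(g(unit, a))).
Decompose q/1: T = q(g(unit, a)).
Bind T := q(g(unit, a)). Substituting into the earlier binding gives M := plus(q(g(unit, a)), q(g(unit, a))).
MGU = { P = g(unit, a), Y2 = q(g(unit, a)), M = plus(q(g(unit, a)), q(g(unit, a))), T = q(g(unit, a)) }, so Y2 = q(g(unit, a)).

q(g(unit, a))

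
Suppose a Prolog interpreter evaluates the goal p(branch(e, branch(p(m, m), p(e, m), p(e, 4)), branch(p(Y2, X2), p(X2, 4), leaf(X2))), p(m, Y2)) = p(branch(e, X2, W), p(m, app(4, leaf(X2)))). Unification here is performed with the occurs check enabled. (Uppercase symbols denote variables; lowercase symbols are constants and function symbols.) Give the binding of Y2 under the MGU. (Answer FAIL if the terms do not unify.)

app(4, leaf(branch(p(m, m), p(e, m), p(e, 4))))

Decompose p/2: branch(e, branch(p(m, m), p(e, m), p(e, 4)), branch(p(Y2, X2), p(X2, 4), leaf(X2))) = branch(e, X2, W),  p(m, Y2) = p(m, app(4, leaf(X2))).
Decompose branch/3: e = e,  branch(p(m, m), p(e, m), p(e, 4)) = X2,  branch(p(Y2, X2), p(X2, 4), leaf(X2)) = W.
Delete trivial equation e = e.
Bind X2 := branch(p(m, m), p(e, m), p(e, 4)); substituting into the remaining equations gives: branch(p(Y2, branch(p(m, m), p(e, m), p(e, 4))), p(branch(p(m, m), p(e, m), p(e, 4)), 4), leaf(branch(p(m, m), p(e, m), p(e, 4)))) = W,  p(m, Y2) = p(m, app(4, leaf(branch(p(m, m), p(e, m), p(e, 4))))).
Bind W := branch(p(Y2, branch(p(m, m), p(e, m), p(e, 4))), p(branch(p(m, m), p(e, m), p(e, 4)), 4), leaf(branch(p(m, m), p(e, m), p(e, 4)))); no other remaining equation mentions W.
Decompose p/2: m = m,  Y2 = app(4, leaf(branch(p(m, m), p(e, m), p(e, 4)))).
Delete trivial equation m = m.
Bind Y2 := app(4, leaf(branch(p(m, m), p(e, m), p(e, 4)))). Substituting into the earlier binding gives W := branch(p(app(4, leaf(branch(p(m, m), p(e, m), p(e, 4)))), branch(p(m, m), p(e, m), p(e, 4))), p(branch(p(m, m), p(e, m), p(e, 4)), 4), leaf(branch(p(m, m), p(e, m), p(e, 4)))).
MGU = { X2 -> branch(p(m, m), p(e, m), p(e, 4)), W -> branch(p(app(4, leaf(branch(p(m, m), p(e, m), p(e, 4)))), branch(p(m, m), p(e, m), p(e, 4))), p(branch(p(m, m), p(e, m), p(e, 4)), 4), leaf(branch(p(m, m), p(e, m), p(e, 4)))), Y2 -> app(4, leaf(branch(p(m, m), p(e, m), p(e, 4)))) }, so Y2 -> app(4, leaf(branch(p(m, m), p(e, m), p(e, 4)))).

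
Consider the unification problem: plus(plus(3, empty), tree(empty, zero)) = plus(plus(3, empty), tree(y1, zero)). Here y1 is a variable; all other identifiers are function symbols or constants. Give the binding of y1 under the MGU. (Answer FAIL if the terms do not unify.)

Decompose plus/2: plus(3, empty) = plus(3, empty),  tree(empty, zero) = tree(y1, zero).
Delete trivial equation plus(3, empty) = plus(3, empty).
Decompose tree/2: empty = y1,  zero = zero.
Bind y1 := empty; no other remaining equation mentions y1.
Delete trivial equation zero = zero.
MGU = { y1 -> empty }, so y1 -> empty.

empty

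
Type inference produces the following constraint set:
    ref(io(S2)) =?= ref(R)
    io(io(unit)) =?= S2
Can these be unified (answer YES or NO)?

YES

Decompose ref/1: io(S2) =?= R.
Bind R := io(S2); no other remaining equation mentions R.
Bind S2 := io(io(unit)). Substituting into the earlier binding gives R := io(io(io(unit))).
No equations remain and no clash or occurs-check failure arose, so a unifier exists.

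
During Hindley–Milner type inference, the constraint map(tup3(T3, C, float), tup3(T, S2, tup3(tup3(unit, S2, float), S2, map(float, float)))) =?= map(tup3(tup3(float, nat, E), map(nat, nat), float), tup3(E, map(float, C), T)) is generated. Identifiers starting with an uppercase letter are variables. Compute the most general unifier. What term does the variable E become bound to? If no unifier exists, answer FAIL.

Decompose map/2: tup3(T3, C, float) =?= tup3(tup3(float, nat, E), map(nat, nat), float),  tup3(T, S2, tup3(tup3(unit, S2, float), S2, map(float, float))) =?= tup3(E, map(float, C), T).
Decompose tup3/3: T3 =?= tup3(float, nat, E),  C =?= map(nat, nat),  float =?= float.
Bind T3 := tup3(float, nat, E); no other remaining equation mentions T3.
Bind C := map(nat, nat); substituting into the one remaining equation that mentions C gives: tup3(T, S2, tup3(tup3(unit, S2, float), S2, map(float, float))) =?= tup3(E, map(float, map(nat, nat)), T).
Delete trivial equation float =?= float.
Decompose tup3/3: T =?= E,  S2 =?= map(float, map(nat, nat)),  tup3(tup3(unit, S2, float), S2, map(float, float)) =?= T.
Bind T := E; substituting into the one remaining equation that mentions T gives: tup3(tup3(unit, S2, float), S2, map(float, float)) =?= E.
Bind S2 := map(float, map(nat, nat)); substituting into the remaining equation gives: tup3(tup3(unit, map(float, map(nat, nat)), float), map(float, map(nat, nat)), map(float, float)) =?= E.
Bind E := tup3(tup3(unit, map(float, map(nat, nat)), float), map(float, map(nat, nat)), map(float, float)). Substituting into the earlier bindings gives T3 := tup3(float, nat, tup3(tup3(unit, map(float, map(nat, nat)), float), map(float, map(nat, nat)), map(float, float))), T := tup3(tup3(unit, map(float, map(nat, nat)), float), map(float, map(nat, nat)), map(float, float)).
MGU = { T3 -> tup3(float, nat, tup3(tup3(unit, map(float, map(nat, nat)), float), map(float, map(nat, nat)), map(float, float))), C -> map(nat, nat), T -> tup3(tup3(unit, map(float, map(nat, nat)), float), map(float, map(nat, nat)), map(float, float)), S2 -> map(float, map(nat, nat)), E -> tup3(tup3(unit, map(float, map(nat, nat)), float), map(float, map(nat, nat)), map(float, float)) }, so E -> tup3(tup3(unit, map(float, map(nat, nat)), float), map(float, map(nat, nat)), map(float, float)).

tup3(tup3(unit, map(float, map(nat, nat)), float), map(float, map(nat, nat)), map(float, float))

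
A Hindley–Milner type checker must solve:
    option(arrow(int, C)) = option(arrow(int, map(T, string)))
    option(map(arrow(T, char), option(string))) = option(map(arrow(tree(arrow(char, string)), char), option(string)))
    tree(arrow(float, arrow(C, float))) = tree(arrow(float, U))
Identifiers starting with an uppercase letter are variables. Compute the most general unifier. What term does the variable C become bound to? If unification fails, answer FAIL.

Decompose option/1: arrow(int, C) = arrow(int, map(T, string)).
Decompose arrow/2: int = int,  C = map(T, string).
Delete trivial equation int = int.
Bind C := map(T, string); substituting into the one remaining equation that mentions C gives: tree(arrow(float, arrow(map(T, string), float))) = tree(arrow(float, U)).
Decompose option/1: map(arrow(T, char), option(string)) = map(arrow(tree(arrow(char, string)), char), option(string)).
Decompose map/2: arrow(T, char) = arrow(tree(arrow(char, string)), char),  option(string) = option(string).
Decompose arrow/2: T = tree(arrow(char, string)),  char = char.
Bind T := tree(arrow(char, string)); substituting into the one remaining equation that mentions T gives: tree(arrow(float, arrow(map(tree(arrow(char, string)), string), float))) = tree(arrow(float, U)). Substituting into the earlier binding gives C := map(tree(arrow(char, string)), string).
Delete trivial equation char = char.
Delete trivial equation option(string) = option(string).
Decompose tree/1: arrow(float, arrow(map(tree(arrow(char, string)), string), float)) = arrow(float, U).
Decompose arrow/2: float = float,  arrow(map(tree(arrow(char, string)), string), float) = U.
Delete trivial equation float = float.
Bind U := arrow(map(tree(arrow(char, string)), string), float).
MGU = { C ↦ map(tree(arrow(char, string)), string), T ↦ tree(arrow(char, string)), U ↦ arrow(map(tree(arrow(char, string)), string), float) }, so C ↦ map(tree(arrow(char, string)), string).

map(tree(arrow(char, string)), string)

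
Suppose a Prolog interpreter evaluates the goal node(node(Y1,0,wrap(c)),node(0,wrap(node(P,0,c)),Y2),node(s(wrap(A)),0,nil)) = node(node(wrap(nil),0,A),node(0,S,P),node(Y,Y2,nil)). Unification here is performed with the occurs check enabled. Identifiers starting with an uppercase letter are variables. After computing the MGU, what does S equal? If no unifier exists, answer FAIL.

wrap(node(0,0,c))

Decompose node/3: node(Y1,0,wrap(c)) = node(wrap(nil),0,A),  node(0,wrap(node(P,0,c)),Y2) = node(0,S,P),  node(s(wrap(A)),0,nil) = node(Y,Y2,nil).
Decompose node/3: Y1 = wrap(nil),  0 = 0,  wrap(c) = A.
Bind Y1 := wrap(nil); no other remaining equation mentions Y1.
Delete trivial equation 0 = 0.
Bind A := wrap(c); substituting into the one remaining equation that mentions A gives: node(s(wrap(wrap(c))),0,nil) = node(Y,Y2,nil).
Decompose node/3: 0 = 0,  wrap(node(P,0,c)) = S,  Y2 = P.
Delete trivial equation 0 = 0.
Bind S := wrap(node(P,0,c)); no other remaining equation mentions S.
Bind Y2 := P; substituting into the remaining equation gives: node(s(wrap(wrap(c))),0,nil) = node(Y,P,nil).
Decompose node/3: s(wrap(wrap(c))) = Y,  0 = P,  nil = nil.
Bind Y := s(wrap(wrap(c))); no other remaining equation mentions Y.
Bind P := 0; no other remaining equation mentions P. Substituting into the earlier bindings gives S := wrap(node(0,0,c)), Y2 := 0.
Delete trivial equation nil = nil.
MGU = { Y1 ↦ wrap(nil), A ↦ wrap(c), S ↦ wrap(node(0,0,c)), Y2 ↦ 0, Y ↦ s(wrap(wrap(c))), P ↦ 0 }, so S ↦ wrap(node(0,0,c)).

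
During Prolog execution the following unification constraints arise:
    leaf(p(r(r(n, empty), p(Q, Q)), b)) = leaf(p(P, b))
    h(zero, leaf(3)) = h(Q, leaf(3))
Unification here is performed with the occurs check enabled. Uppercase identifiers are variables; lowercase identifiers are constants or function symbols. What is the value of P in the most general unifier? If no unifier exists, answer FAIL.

Decompose leaf/1: p(r(r(n, empty), p(Q, Q)), b) = p(P, b).
Decompose p/2: r(r(n, empty), p(Q, Q)) = P,  b = b.
Bind P := r(r(n, empty), p(Q, Q)); no other remaining equation mentions P.
Delete trivial equation b = b.
Decompose h/2: zero = Q,  leaf(3) = leaf(3).
Bind Q := zero; no other remaining equation mentions Q. Substituting into the earlier binding gives P := r(r(n, empty), p(zero, zero)).
Delete trivial equation leaf(3) = leaf(3).
MGU = { P -> r(r(n, empty), p(zero, zero)), Q -> zero }, so P -> r(r(n, empty), p(zero, zero)).

r(r(n, empty), p(zero, zero))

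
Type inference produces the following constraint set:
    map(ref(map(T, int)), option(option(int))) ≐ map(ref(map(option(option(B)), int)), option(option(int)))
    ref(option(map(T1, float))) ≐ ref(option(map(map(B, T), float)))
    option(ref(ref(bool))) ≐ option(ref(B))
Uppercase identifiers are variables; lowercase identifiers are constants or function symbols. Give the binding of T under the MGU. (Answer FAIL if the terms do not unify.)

Decompose map/2: ref(map(T, int)) ≐ ref(map(option(option(B)), int)),  option(option(int)) ≐ option(option(int)).
Decompose ref/1: map(T, int) ≐ map(option(option(B)), int).
Decompose map/2: T ≐ option(option(B)),  int ≐ int.
Bind T := option(option(B)); substituting into the one remaining equation that mentions T gives: ref(option(map(T1, float))) ≐ ref(option(map(map(B, option(option(B))), float))).
Delete trivial equation int ≐ int.
Delete trivial equation option(option(int)) ≐ option(option(int)).
Decompose ref/1: option(map(T1, float)) ≐ option(map(map(B, option(option(B))), float)).
Decompose option/1: map(T1, float) ≐ map(map(B, option(option(B))), float).
Decompose map/2: T1 ≐ map(B, option(option(B))),  float ≐ float.
Bind T1 := map(B, option(option(B))); no other remaining equation mentions T1.
Delete trivial equation float ≐ float.
Decompose option/1: ref(ref(bool)) ≐ ref(B).
Decompose ref/1: ref(bool) ≐ B.
Bind B := ref(bool). Substituting into the earlier bindings gives T := option(option(ref(bool))), T1 := map(ref(bool), option(option(ref(bool)))).
MGU = { T := option(option(ref(bool))), T1 := map(ref(bool), option(option(ref(bool)))), B := ref(bool) }, so T := option(option(ref(bool))).

option(option(ref(bool)))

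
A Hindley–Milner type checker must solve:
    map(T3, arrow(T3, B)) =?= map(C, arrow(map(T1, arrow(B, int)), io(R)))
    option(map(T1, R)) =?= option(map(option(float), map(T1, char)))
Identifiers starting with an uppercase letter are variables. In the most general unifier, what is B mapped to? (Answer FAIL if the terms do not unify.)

io(map(option(float), char))

Decompose map/2: T3 =?= C,  arrow(T3, B) =?= arrow(map(T1, arrow(B, int)), io(R)).
Bind T3 := C; substituting into the one remaining equation that mentions T3 gives: arrow(C, B) =?= arrow(map(T1, arrow(B, int)), io(R)).
Decompose arrow/2: C =?= map(T1, arrow(B, int)),  B =?= io(R).
Bind C := map(T1, arrow(B, int)); no other remaining equation mentions C. Substituting into the earlier binding gives T3 := map(T1, arrow(B, int)).
Bind B := io(R); no other remaining equation mentions B. Substituting into the earlier bindings gives T3 := map(T1, arrow(io(R), int)), C := map(T1, arrow(io(R), int)).
Decompose option/1: map(T1, R) =?= map(option(float), map(T1, char)).
Decompose map/2: T1 =?= option(float),  R =?= map(T1, char).
Bind T1 := option(float); substituting into the remaining equation gives: R =?= map(option(float), char). Substituting into the earlier bindings gives T3 := map(option(float), arrow(io(R), int)), C := map(option(float), arrow(io(R), int)).
Bind R := map(option(float), char). Substituting into the earlier bindings gives T3 := map(option(float), arrow(io(map(option(float), char)), int)), C := map(option(float), arrow(io(map(option(float), char)), int)), B := io(map(option(float), char)).
MGU = { T3 ↦ map(option(float), arrow(io(map(option(float), char)), int)), C ↦ map(option(float), arrow(io(map(option(float), char)), int)), B ↦ io(map(option(float), char)), T1 ↦ option(float), R ↦ map(option(float), char) }, so B ↦ io(map(option(float), char)).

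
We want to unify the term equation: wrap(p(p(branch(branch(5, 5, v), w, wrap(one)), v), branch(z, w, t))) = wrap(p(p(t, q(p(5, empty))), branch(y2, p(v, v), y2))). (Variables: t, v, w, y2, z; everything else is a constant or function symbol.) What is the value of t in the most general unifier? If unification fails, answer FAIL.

Decompose wrap/1: p(p(branch(branch(5, 5, v), w, wrap(one)), v), branch(z, w, t)) = p(p(t, q(p(5, empty))), branch(y2, p(v, v), y2)).
Decompose p/2: p(branch(branch(5, 5, v), w, wrap(one)), v) = p(t, q(p(5, empty))),  branch(z, w, t) = branch(y2, p(v, v), y2).
Decompose p/2: branch(branch(5, 5, v), w, wrap(one)) = t,  v = q(p(5, empty)).
Bind t := branch(branch(5, 5, v), w, wrap(one)); substituting into the one remaining equation that mentions t gives: branch(z, w, branch(branch(5, 5, v), w, wrap(one))) = branch(y2, p(v, v), y2).
Bind v := q(p(5, empty)); substituting into the remaining equation gives: branch(z, w, branch(branch(5, 5, q(p(5, empty))), w, wrap(one))) = branch(y2, p(q(p(5, empty)), q(p(5, empty))), y2). Substituting into the earlier binding gives t := branch(branch(5, 5, q(p(5, empty))), w, wrap(one)).
Decompose branch/3: z = y2,  w = p(q(p(5, empty)), q(p(5, empty))),  branch(branch(5, 5, q(p(5, empty))), w, wrap(one)) = y2.
Bind z := y2; no other remaining equation mentions z.
Bind w := p(q(p(5, empty)), q(p(5, empty))); substituting into the remaining equation gives: branch(branch(5, 5, q(p(5, empty))), p(q(p(5, empty)), q(p(5, empty))), wrap(one)) = y2. Substituting into the earlier binding gives t := branch(branch(5, 5, q(p(5, empty))), p(q(p(5, empty)), q(p(5, empty))), wrap(one)).
Bind y2 := branch(branch(5, 5, q(p(5, empty))), p(q(p(5, empty)), q(p(5, empty))), wrap(one)). Substituting into the earlier binding gives z := branch(branch(5, 5, q(p(5, empty))), p(q(p(5, empty)), q(p(5, empty))), wrap(one)).
MGU = { t -> branch(branch(5, 5, q(p(5, empty))), p(q(p(5, empty)), q(p(5, empty))), wrap(one)), v -> q(p(5, empty)), z -> branch(branch(5, 5, q(p(5, empty))), p(q(p(5, empty)), q(p(5, empty))), wrap(one)), w -> p(q(p(5, empty)), q(p(5, empty))), y2 -> branch(branch(5, 5, q(p(5, empty))), p(q(p(5, empty)), q(p(5, empty))), wrap(one)) }, so t -> branch(branch(5, 5, q(p(5, empty))), p(q(p(5, empty)), q(p(5, empty))), wrap(one)).

branch(branch(5, 5, q(p(5, empty))), p(q(p(5, empty)), q(p(5, empty))), wrap(one))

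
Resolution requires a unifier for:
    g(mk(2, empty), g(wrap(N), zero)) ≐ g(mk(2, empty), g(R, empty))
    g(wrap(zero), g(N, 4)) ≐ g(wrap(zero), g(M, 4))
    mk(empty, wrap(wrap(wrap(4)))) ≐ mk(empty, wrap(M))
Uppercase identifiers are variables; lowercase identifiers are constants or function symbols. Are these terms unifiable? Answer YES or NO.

Decompose g/2: mk(2, empty) ≐ mk(2, empty),  g(wrap(N), zero) ≐ g(R, empty).
Delete trivial equation mk(2, empty) ≐ mk(2, empty).
Decompose g/2: wrap(N) ≐ R,  zero ≐ empty.
Bind R := wrap(N); no other remaining equation mentions R.
Clash: constants zero and empty differ; no unifier exists.

NO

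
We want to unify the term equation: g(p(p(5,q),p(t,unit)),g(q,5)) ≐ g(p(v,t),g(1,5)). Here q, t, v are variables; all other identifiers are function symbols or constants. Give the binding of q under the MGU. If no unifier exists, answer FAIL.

Decompose g/2: p(p(5,q),p(t,unit)) ≐ p(v,t),  g(q,5) ≐ g(1,5).
Decompose p/2: p(5,q) ≐ v,  p(t,unit) ≐ t.
Bind v := p(5,q); no other remaining equation mentions v.
Occurs check fails: t occurs in p(t,unit); the equation t ≐ p(t,unit) has no finite solution.

FAIL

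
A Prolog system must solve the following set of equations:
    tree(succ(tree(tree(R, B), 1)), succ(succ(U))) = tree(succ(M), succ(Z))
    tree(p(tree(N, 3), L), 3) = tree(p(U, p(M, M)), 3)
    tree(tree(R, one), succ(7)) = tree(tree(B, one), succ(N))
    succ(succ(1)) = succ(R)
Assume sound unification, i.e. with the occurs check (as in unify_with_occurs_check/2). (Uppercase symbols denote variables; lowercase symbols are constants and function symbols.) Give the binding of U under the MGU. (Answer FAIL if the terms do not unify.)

tree(7, 3)

Decompose tree/2: succ(tree(tree(R, B), 1)) = succ(M),  succ(succ(U)) = succ(Z).
Decompose succ/1: tree(tree(R, B), 1) = M.
Bind M := tree(tree(R, B), 1); substituting into the one remaining equation that mentions M gives: tree(p(tree(N, 3), L), 3) = tree(p(U, p(tree(tree(R, B), 1), tree(tree(R, B), 1))), 3).
Decompose succ/1: succ(U) = Z.
Bind Z := succ(U); no other remaining equation mentions Z.
Decompose tree/2: p(tree(N, 3), L) = p(U, p(tree(tree(R, B), 1), tree(tree(R, B), 1))),  3 = 3.
Decompose p/2: tree(N, 3) = U,  L = p(tree(tree(R, B), 1), tree(tree(R, B), 1)).
Bind U := tree(N, 3); no other remaining equation mentions U. Substituting into the earlier binding gives Z := succ(tree(N, 3)).
Bind L := p(tree(tree(R, B), 1), tree(tree(R, B), 1)); no other remaining equation mentions L.
Delete trivial equation 3 = 3.
Decompose tree/2: tree(R, one) = tree(B, one),  succ(7) = succ(N).
Decompose tree/2: R = B,  one = one.
Bind R := B; substituting into the one remaining equation that mentions R gives: succ(succ(1)) = succ(B). Substituting into the earlier bindings gives M := tree(tree(B, B), 1), L := p(tree(tree(B, B), 1), tree(tree(B, B), 1)).
Delete trivial equation one = one.
Decompose succ/1: 7 = N.
Bind N := 7; no other remaining equation mentions N. Substituting into the earlier bindings gives Z := succ(tree(7, 3)), U := tree(7, 3).
Decompose succ/1: succ(1) = B.
Bind B := succ(1). Substituting into the earlier bindings gives M := tree(tree(succ(1), succ(1)), 1), L := p(tree(tree(succ(1), succ(1)), 1), tree(tree(succ(1), succ(1)), 1)), R := succ(1).
MGU = { M ↦ tree(tree(succ(1), succ(1)), 1), Z ↦ succ(tree(7, 3)), U ↦ tree(7, 3), L ↦ p(tree(tree(succ(1), succ(1)), 1), tree(tree(succ(1), succ(1)), 1)), R ↦ succ(1), N ↦ 7, B ↦ succ(1) }, so U ↦ tree(7, 3).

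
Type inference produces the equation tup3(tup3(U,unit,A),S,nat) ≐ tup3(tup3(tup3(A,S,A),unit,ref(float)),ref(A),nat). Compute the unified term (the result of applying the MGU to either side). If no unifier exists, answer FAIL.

Decompose tup3/3: tup3(U,unit,A) ≐ tup3(tup3(A,S,A),unit,ref(float)),  S ≐ ref(A),  nat ≐ nat.
Decompose tup3/3: U ≐ tup3(A,S,A),  unit ≐ unit,  A ≐ ref(float).
Bind U := tup3(A,S,A); no other remaining equation mentions U.
Delete trivial equation unit ≐ unit.
Bind A := ref(float); substituting into the one remaining equation that mentions A gives: S ≐ ref(ref(float)). Substituting into the earlier binding gives U := tup3(ref(float),S,ref(float)).
Bind S := ref(ref(float)); no other remaining equation mentions S. Substituting into the earlier binding gives U := tup3(ref(float),ref(ref(float)),ref(float)).
Delete trivial equation nat ≐ nat.
Applying the MGU to either side gives tup3(tup3(tup3(ref(float),ref(ref(float)),ref(float)),unit,ref(float)),ref(ref(float)),nat).

tup3(tup3(tup3(ref(float),ref(ref(float)),ref(float)),unit,ref(float)),ref(ref(float)),nat)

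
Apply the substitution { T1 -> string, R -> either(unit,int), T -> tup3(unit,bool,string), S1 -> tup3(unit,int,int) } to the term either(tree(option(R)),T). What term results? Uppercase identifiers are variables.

Replace each occurrence of R with either(unit,int).
Replace each occurrence of T with tup3(unit,bool,string).
Result: either(tree(option(either(unit,int))),tup3(unit,bool,string)).

either(tree(option(either(unit,int))),tup3(unit,bool,string))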